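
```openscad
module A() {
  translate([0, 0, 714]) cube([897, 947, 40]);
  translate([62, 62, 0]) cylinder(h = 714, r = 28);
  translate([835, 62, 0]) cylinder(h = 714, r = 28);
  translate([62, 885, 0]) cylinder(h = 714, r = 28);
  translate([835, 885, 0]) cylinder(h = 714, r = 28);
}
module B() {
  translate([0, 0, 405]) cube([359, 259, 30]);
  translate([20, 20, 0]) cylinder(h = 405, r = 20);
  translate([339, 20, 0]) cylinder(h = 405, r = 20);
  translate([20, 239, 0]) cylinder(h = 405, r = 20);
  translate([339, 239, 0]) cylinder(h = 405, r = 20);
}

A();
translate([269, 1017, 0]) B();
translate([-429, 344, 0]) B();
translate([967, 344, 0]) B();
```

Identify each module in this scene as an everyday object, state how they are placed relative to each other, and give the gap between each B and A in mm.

A is a table. B is a stool. Three stools sit around the table at the +y, −x, +x sides. The gap between each stool and the table is 70 mm.

Each stool's nearest face is 70 mm from the table's bounding box.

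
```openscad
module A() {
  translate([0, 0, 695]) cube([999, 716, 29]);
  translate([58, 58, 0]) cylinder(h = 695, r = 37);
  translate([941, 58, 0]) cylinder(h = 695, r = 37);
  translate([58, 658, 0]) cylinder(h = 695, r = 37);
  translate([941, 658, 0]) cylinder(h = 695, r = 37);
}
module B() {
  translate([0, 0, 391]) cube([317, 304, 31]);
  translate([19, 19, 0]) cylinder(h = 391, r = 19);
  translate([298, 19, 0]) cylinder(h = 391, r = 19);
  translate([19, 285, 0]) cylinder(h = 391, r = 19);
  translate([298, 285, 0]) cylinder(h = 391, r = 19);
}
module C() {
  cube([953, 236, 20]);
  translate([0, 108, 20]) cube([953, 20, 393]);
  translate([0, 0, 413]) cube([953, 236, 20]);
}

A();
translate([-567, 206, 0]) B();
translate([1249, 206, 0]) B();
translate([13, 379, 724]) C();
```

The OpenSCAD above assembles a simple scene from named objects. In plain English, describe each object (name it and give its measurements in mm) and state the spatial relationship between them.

A is a rectangular dining table. The top is 999×716×29 mm with its upper surface at z = 724 mm. It stands on four round legs of 74 mm diameter, each leg's bounding box inset 21 mm from the nearest pair of top edges, running from the floor to the underside of the top.

B is a simple wooden stool: a rectangular seat 317 mm (x) by 304 mm (y), 31 mm thick, top face at z = 422 mm, on four round legs, each 38 mm in diameter. The legs rest on z = 0, each leg's axis is inset half a diameter from the nearest pair of seat edges (so the leg's bounding box is flush with the corner).

C is an I-beam lying along x, 953 mm long. Overall section height 433 mm. Two flanges 236 mm wide (y) and 20 mm thick, one on the floor and one at the top; a web 20 mm thick runs between them, centred on the flange width.

Two stools sit around the table at the −x, +x sides. The I-beam is on top of the table.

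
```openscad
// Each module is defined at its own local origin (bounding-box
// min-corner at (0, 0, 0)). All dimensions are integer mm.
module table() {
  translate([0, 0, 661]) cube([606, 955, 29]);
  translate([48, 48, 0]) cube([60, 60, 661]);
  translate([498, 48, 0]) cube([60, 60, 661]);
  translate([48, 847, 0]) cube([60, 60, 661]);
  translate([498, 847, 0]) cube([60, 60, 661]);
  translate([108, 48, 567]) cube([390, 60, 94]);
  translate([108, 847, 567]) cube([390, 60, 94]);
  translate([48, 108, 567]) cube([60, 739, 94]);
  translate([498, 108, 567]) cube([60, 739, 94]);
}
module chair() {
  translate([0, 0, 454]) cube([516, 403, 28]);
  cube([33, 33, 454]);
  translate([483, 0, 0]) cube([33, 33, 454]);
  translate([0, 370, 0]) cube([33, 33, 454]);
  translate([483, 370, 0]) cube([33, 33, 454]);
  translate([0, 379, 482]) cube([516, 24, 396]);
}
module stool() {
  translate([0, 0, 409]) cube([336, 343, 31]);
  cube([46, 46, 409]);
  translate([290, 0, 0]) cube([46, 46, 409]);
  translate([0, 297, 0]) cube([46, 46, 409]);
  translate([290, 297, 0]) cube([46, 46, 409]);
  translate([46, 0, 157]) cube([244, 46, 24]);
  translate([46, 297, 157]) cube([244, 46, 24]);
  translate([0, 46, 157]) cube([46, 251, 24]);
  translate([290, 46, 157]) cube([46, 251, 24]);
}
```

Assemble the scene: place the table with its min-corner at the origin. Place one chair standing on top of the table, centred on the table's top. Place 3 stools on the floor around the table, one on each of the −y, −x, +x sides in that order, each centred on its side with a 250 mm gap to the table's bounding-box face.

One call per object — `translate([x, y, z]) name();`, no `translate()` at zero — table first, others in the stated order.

table();
translate([45, 276, 690]) chair();
translate([135, -593, 0]) stool();
translate([-586, 306, 0]) stool();
translate([856, 306, 0]) stool();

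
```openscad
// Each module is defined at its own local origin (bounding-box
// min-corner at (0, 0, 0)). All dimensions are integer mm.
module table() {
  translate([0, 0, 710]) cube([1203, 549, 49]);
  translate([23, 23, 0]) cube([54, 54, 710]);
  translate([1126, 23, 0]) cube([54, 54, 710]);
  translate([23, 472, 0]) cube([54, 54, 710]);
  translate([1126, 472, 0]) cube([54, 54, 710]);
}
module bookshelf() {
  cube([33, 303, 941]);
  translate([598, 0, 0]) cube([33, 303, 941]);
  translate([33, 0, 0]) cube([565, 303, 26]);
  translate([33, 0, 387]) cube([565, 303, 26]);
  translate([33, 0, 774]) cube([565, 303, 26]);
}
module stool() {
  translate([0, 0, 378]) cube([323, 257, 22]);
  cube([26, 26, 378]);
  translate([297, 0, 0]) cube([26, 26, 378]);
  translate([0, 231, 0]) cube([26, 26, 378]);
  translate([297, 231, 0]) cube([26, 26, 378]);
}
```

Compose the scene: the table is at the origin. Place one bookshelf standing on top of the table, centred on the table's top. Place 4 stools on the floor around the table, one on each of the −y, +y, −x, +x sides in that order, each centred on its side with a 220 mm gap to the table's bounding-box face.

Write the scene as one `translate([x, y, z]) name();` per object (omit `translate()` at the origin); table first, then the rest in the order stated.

table();
translate([286, 123, 759]) bookshelf();
translate([440, -477, 0]) stool();
translate([440, 769, 0]) stool();
translate([-543, 146, 0]) stool();
translate([1423, 146, 0]) stool();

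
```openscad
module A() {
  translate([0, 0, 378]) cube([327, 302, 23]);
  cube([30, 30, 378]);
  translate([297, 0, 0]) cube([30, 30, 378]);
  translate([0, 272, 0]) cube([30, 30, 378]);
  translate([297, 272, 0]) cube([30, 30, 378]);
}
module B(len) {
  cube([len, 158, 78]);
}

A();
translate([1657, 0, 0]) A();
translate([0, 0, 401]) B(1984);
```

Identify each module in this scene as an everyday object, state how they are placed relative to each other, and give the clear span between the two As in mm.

Second stool starts at x = 1657; first ends at x = 327; clear span = 1657 − 327 = 1330 mm.

A is a stool. B is a beam. A beam spans the tops of two stools. The clear span between the two stools is 1330 mm.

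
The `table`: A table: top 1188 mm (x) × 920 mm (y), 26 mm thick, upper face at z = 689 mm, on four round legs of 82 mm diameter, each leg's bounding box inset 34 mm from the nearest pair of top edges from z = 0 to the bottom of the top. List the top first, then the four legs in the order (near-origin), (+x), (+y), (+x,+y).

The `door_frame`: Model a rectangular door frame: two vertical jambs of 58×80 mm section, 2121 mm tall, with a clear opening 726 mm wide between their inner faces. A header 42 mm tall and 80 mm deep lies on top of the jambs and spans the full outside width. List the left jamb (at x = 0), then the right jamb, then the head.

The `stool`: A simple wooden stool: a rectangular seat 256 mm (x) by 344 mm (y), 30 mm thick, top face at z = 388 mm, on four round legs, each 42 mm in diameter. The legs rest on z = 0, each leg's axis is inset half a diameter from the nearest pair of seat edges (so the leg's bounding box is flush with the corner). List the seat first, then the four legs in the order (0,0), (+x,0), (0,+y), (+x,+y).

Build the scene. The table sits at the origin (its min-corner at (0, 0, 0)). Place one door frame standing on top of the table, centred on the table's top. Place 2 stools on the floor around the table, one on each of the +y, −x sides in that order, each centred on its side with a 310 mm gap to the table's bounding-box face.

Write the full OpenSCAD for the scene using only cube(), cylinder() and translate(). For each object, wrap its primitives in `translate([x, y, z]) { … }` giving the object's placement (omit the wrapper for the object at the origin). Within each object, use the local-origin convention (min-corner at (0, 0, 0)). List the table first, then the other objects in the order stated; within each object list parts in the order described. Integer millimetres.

translate([0, 0, 663]) cube([1188, 920, 26]);
translate([75, 75, 0]) cylinder(h = 663, r = 41);
translate([1113, 75, 0]) cylinder(h = 663, r = 41);
translate([75, 845, 0]) cylinder(h = 663, r = 41);
translate([1113, 845, 0]) cylinder(h = 663, r = 41);
translate([173, 420, 689]) {
  cube([58, 80, 2121]);
  translate([784, 0, 0]) cube([58, 80, 2121]);
  translate([0, 0, 2121]) cube([842, 80, 42]);
}
translate([466, 1230, 0]) {
  translate([0, 0, 358]) cube([256, 344, 30]);
  translate([21, 21, 0]) cylinder(h = 358, r = 21);
  translate([235, 21, 0]) cylinder(h = 358, r = 21);
  translate([21, 323, 0]) cylinder(h = 358, r = 21);
  translate([235, 323, 0]) cylinder(h = 358, r = 21);
}
translate([-566, 288, 0]) {
  translate([0, 0, 358]) cube([256, 344, 30]);
  translate([21, 21, 0]) cylinder(h = 358, r = 21);
  translate([235, 21, 0]) cylinder(h = 358, r = 21);
  translate([21, 323, 0]) cylinder(h = 358, r = 21);
  translate([235, 323, 0]) cylinder(h = 358, r = 21);
}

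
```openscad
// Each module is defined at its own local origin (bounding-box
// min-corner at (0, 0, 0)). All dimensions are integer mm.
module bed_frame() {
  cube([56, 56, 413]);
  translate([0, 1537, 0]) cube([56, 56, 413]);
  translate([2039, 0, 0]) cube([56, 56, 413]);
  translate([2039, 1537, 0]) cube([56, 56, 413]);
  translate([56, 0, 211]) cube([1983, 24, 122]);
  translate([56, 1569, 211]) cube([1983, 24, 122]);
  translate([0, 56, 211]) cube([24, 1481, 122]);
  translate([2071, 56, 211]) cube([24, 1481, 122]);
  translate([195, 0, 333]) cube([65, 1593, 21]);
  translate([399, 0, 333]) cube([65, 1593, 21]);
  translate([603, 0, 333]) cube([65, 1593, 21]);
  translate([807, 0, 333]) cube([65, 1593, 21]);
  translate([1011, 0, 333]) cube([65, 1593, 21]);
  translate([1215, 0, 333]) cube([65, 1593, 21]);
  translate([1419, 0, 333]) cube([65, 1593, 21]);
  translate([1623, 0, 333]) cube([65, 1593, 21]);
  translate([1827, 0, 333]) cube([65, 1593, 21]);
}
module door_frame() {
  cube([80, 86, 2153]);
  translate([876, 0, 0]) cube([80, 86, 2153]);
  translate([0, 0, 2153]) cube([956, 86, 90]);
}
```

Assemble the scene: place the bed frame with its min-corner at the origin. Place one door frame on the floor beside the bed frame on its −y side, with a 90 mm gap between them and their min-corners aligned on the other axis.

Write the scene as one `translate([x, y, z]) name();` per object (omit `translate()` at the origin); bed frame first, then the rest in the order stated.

bed_frame();
translate([0, -176, 0]) door_frame();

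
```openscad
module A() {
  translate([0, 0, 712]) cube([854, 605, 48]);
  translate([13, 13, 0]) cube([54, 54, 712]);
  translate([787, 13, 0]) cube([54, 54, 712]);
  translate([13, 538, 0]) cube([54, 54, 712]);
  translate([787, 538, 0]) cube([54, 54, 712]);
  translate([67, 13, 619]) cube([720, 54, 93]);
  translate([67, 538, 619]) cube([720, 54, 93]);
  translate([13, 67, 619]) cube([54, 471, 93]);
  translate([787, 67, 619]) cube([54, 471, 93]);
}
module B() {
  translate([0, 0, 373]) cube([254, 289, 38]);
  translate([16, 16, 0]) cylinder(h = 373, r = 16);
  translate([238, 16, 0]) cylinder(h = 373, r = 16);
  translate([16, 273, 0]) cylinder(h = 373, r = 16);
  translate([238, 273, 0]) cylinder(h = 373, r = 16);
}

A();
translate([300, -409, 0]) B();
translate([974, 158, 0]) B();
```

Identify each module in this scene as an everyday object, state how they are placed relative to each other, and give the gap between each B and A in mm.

A is a table. B is a stool. Two stools sit around the table at the −y, +x sides. The gap between each stool and the table is 120 mm.

Each stool's nearest face is 120 mm from the table's bounding box.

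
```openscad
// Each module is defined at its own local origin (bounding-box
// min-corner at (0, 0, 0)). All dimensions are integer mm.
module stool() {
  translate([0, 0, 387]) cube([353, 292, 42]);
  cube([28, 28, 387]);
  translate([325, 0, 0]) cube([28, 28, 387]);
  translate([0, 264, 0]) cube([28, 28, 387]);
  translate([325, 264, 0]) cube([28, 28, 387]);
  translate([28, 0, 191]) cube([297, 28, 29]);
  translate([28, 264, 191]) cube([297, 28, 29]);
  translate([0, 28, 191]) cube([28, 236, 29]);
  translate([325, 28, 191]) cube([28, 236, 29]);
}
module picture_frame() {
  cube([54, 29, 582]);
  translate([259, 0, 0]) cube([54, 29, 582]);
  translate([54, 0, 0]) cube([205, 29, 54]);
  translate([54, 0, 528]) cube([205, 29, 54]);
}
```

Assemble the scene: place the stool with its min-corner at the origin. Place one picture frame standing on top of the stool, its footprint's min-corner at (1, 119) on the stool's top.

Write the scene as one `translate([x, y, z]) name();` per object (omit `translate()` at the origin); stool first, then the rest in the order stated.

stool();
translate([1, 119, 429]) picture_frame();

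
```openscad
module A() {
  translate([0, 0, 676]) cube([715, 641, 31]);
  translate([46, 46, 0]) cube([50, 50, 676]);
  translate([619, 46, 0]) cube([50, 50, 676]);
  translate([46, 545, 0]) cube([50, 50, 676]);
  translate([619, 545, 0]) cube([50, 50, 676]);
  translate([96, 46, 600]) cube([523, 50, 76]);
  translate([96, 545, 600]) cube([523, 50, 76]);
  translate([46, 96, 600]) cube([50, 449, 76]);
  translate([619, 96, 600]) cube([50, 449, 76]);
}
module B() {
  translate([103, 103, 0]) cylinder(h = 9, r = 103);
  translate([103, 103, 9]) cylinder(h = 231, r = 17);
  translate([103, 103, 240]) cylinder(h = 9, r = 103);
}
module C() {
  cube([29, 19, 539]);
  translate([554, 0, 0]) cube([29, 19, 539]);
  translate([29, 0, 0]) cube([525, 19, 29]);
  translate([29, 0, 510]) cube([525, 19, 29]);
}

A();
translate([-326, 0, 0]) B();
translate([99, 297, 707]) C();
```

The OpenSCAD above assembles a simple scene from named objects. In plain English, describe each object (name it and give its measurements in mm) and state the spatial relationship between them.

A is a rectangular dining table. The top is 715×641×31 mm with its upper surface at z = 707 mm. It stands on four 50×50 mm square legs, each inset 46 mm from the nearest pair of top edges, running from the floor to the underside of the top. Four apron rails, 50 mm thick and 76 mm tall, run between adjacent legs with their top edges flush with the underside of the top and their outer faces flush with the legs' outer faces.

B is a spool: two coaxial disc flanges of radius 103 mm and thickness 9 mm, joined by a core cylinder of radius 17 mm and height 231 mm. The lower flange rests on z = 0 and the three cylinders share a vertical axis.

C is a rectangular picture frame lying in the x–z plane (depth along y). The opening is 525 mm wide (x) by 481 mm tall (z), surrounded by a border 29 mm wide on all four sides. The frame is 19 mm deep and is made of two full-height vertical stiles with two horizontal rails fitted between them.

The spool is on the floor beside the table on its −x side. The picture frame is on top of the table.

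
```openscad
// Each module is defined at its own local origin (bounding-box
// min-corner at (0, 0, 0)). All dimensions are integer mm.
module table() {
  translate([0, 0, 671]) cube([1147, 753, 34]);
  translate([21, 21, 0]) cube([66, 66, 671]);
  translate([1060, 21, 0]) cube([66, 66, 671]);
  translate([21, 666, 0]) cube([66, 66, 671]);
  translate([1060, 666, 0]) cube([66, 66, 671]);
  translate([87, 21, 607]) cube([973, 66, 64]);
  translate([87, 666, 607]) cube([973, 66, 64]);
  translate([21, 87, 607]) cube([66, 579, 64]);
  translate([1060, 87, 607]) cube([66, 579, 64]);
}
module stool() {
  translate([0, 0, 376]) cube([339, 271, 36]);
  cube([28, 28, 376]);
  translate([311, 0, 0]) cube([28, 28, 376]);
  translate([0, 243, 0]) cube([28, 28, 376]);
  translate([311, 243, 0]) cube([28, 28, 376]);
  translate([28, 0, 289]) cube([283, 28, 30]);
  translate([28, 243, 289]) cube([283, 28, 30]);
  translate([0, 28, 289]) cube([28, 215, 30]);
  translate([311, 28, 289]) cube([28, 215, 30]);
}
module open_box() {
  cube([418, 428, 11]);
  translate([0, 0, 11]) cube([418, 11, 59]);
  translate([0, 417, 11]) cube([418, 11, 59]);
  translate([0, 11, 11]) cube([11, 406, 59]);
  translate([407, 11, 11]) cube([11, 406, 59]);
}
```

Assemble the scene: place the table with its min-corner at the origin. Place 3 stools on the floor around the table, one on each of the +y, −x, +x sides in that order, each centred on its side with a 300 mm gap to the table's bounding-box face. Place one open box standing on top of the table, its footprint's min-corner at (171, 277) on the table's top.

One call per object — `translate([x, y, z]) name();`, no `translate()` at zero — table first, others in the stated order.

table();
translate([404, 1053, 0]) stool();
translate([-639, 241, 0]) stool();
translate([1447, 241, 0]) stool();
translate([171, 277, 705]) open_box();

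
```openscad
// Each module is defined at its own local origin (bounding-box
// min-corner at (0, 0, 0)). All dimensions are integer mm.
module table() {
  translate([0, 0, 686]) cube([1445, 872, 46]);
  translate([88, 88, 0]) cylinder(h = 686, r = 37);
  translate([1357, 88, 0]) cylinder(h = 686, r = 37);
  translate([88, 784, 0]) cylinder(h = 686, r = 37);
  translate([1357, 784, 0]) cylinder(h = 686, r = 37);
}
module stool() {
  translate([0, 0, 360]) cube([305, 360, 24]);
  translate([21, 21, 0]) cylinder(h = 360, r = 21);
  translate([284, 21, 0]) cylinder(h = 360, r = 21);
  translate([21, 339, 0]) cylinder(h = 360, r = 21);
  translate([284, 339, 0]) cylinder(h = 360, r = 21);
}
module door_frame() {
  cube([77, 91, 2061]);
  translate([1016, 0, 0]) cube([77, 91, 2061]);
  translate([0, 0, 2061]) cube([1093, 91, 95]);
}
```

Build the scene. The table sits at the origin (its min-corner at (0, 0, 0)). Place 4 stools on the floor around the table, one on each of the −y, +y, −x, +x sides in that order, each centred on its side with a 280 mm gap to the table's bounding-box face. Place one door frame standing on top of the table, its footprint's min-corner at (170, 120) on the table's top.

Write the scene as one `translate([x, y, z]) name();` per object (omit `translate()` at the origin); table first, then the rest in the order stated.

table();
translate([570, -640, 0]) stool();
translate([570, 1152, 0]) stool();
translate([-585, 256, 0]) stool();
translate([1725, 256, 0]) stool();
translate([170, 120, 732]) door_frame();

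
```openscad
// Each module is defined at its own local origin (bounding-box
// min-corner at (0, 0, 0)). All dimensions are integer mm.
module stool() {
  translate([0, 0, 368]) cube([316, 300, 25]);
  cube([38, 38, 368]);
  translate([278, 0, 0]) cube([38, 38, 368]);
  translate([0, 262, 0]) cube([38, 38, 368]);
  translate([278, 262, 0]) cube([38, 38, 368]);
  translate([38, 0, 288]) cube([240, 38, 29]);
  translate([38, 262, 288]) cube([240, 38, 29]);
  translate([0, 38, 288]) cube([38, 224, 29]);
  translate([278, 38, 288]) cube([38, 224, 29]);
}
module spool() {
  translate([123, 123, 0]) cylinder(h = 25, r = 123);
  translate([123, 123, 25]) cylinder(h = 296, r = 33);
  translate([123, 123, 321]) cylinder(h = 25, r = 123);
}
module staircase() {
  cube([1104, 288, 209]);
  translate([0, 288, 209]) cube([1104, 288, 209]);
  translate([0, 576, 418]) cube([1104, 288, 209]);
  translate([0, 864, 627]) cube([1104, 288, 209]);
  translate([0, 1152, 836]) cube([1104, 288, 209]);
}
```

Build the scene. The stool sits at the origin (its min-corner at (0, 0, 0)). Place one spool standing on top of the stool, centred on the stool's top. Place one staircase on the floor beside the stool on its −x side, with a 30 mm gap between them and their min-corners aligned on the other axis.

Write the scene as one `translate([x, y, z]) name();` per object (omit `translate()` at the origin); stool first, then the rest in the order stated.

stool();
translate([35, 27, 393]) spool();
translate([-1134, 0, 0]) staircase();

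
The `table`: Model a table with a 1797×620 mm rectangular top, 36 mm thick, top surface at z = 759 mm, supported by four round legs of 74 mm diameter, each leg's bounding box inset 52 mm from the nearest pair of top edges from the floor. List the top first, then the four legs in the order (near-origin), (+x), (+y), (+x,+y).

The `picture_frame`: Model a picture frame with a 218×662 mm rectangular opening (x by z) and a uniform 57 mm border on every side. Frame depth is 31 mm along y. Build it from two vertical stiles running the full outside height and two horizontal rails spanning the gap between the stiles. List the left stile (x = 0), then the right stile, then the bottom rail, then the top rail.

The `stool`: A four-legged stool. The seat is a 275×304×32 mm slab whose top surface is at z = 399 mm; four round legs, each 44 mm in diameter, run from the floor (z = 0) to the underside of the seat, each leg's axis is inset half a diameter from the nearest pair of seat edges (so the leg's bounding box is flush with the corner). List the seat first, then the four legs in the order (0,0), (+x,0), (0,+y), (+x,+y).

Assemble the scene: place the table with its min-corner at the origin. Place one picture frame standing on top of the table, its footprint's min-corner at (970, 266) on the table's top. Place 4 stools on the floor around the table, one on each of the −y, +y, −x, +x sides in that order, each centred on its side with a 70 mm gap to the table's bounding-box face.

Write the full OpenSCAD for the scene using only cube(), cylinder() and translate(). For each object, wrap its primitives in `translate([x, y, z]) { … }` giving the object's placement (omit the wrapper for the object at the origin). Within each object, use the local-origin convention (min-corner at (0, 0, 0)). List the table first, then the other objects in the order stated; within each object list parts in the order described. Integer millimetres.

translate([0, 0, 723]) cube([1797, 620, 36]);
translate([89, 89, 0]) cylinder(h = 723, r = 37);
translate([1708, 89, 0]) cylinder(h = 723, r = 37);
translate([89, 531, 0]) cylinder(h = 723, r = 37);
translate([1708, 531, 0]) cylinder(h = 723, r = 37);
translate([970, 266, 759]) {
  cube([57, 31, 776]);
  translate([275, 0, 0]) cube([57, 31, 776]);
  translate([57, 0, 0]) cube([218, 31, 57]);
  translate([57, 0, 719]) cube([218, 31, 57]);
}
translate([761, -374, 0]) {
  translate([0, 0, 367]) cube([275, 304, 32]);
  translate([22, 22, 0]) cylinder(h = 367, r = 22);
  translate([253, 22, 0]) cylinder(h = 367, r = 22);
  translate([22, 282, 0]) cylinder(h = 367, r = 22);
  translate([253, 282, 0]) cylinder(h = 367, r = 22);
}
translate([761, 690, 0]) {
  translate([0, 0, 367]) cube([275, 304, 32]);
  translate([22, 22, 0]) cylinder(h = 367, r = 22);
  translate([253, 22, 0]) cylinder(h = 367, r = 22);
  translate([22, 282, 0]) cylinder(h = 367, r = 22);
  translate([253, 282, 0]) cylinder(h = 367, r = 22);
}
translate([-345, 158, 0]) {
  translate([0, 0, 367]) cube([275, 304, 32]);
  translate([22, 22, 0]) cylinder(h = 367, r = 22);
  translate([253, 22, 0]) cylinder(h = 367, r = 22);
  translate([22, 282, 0]) cylinder(h = 367, r = 22);
  translate([253, 282, 0]) cylinder(h = 367, r = 22);
}
translate([1867, 158, 0]) {
  translate([0, 0, 367]) cube([275, 304, 32]);
  translate([22, 22, 0]) cylinder(h = 367, r = 22);
  translate([253, 22, 0]) cylinder(h = 367, r = 22);
  translate([22, 282, 0]) cylinder(h = 367, r = 22);
  translate([253, 282, 0]) cylinder(h = 367, r = 22);
}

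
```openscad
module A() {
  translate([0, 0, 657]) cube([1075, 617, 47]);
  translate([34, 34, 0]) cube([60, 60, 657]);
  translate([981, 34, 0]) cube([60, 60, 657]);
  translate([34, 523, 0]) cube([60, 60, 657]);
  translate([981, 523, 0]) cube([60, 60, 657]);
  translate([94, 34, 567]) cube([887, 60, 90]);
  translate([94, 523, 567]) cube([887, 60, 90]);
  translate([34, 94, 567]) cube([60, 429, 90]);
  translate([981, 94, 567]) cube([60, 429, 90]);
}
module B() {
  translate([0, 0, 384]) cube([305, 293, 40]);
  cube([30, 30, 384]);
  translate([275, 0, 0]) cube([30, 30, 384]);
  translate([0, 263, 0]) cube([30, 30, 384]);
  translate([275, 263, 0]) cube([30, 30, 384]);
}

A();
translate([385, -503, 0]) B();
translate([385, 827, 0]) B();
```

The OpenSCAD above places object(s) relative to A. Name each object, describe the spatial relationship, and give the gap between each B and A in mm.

Each stool's nearest face is 210 mm from the table's bounding box.

A is a table. B is a stool. Two stools sit around the table at the −y, +y sides. The gap between each stool and the table is 210 mm.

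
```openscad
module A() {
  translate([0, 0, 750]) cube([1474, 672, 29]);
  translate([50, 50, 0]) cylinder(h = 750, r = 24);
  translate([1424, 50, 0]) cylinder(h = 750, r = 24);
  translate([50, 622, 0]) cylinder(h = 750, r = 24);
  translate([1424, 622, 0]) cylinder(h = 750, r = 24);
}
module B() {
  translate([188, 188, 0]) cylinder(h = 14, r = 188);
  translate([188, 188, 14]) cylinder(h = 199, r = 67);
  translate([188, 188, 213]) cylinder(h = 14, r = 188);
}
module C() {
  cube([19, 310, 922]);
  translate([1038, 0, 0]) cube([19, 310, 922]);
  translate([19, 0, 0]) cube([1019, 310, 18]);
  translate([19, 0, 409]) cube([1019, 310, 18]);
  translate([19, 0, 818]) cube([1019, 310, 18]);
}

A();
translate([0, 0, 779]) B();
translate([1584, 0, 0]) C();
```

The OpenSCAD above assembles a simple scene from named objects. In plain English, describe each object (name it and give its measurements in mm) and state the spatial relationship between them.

A is a table with a 1474×672 mm rectangular top, 29 mm thick, top surface at z = 779 mm, supported by four round legs of 48 mm diameter, each leg's bounding box inset 26 mm from the nearest pair of top edges, running from the floor.

B is a spool: two coaxial disc flanges of radius 188 mm and thickness 14 mm, joined by a core cylinder of radius 67 mm and height 199 mm. The lower flange rests on z = 0 and the three cylinders share a vertical axis.

C is a bookshelf 1057 mm wide overall, 310 mm deep and 922 mm tall. The two sides are 19 mm thick vertical panels. 3 horizontal shelves of 18 mm thickness span between the inner faces of the sides; the lowest shelf sits on the floor and shelves are stacked with a clear vertical gap of 391 mm between each pair.

The spool is on top of the table. The bookshelf is on the floor beside the table on its +x side.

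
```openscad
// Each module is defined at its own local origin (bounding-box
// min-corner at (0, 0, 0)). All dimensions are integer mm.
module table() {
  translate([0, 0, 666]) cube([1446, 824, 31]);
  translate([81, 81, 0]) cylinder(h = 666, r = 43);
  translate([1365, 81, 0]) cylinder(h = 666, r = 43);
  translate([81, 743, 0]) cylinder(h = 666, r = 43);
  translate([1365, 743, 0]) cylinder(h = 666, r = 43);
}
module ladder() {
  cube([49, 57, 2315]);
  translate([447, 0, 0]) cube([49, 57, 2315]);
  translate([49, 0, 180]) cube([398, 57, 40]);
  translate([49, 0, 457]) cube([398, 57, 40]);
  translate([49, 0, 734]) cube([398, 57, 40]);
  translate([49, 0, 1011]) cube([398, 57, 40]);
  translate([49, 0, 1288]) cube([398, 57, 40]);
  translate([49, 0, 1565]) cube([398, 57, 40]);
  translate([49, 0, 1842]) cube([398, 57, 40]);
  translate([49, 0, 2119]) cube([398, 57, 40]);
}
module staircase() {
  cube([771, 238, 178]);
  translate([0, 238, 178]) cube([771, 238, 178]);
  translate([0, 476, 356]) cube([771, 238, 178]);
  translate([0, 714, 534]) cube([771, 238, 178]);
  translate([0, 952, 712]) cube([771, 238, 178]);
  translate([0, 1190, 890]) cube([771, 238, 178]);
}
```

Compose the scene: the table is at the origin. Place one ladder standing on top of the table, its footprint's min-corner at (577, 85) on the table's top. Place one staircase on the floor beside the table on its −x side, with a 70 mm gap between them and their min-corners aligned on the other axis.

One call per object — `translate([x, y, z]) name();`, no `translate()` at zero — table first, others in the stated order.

table();
translate([577, 85, 697]) ladder();
translate([-841, 0, 0]) staircase();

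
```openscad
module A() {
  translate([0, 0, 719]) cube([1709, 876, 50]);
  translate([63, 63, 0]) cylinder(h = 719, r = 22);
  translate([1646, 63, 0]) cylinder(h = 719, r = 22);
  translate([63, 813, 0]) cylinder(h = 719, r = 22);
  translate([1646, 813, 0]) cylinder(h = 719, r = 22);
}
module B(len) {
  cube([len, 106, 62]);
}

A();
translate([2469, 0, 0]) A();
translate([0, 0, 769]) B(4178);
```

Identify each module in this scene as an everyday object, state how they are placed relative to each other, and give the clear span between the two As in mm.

A is a table. B is a beam. A beam spans the tops of two tables. The clear span between the two tables is 760 mm.

Second table starts at x = 2469; first ends at x = 1709; clear span = 2469 − 1709 = 760 mm.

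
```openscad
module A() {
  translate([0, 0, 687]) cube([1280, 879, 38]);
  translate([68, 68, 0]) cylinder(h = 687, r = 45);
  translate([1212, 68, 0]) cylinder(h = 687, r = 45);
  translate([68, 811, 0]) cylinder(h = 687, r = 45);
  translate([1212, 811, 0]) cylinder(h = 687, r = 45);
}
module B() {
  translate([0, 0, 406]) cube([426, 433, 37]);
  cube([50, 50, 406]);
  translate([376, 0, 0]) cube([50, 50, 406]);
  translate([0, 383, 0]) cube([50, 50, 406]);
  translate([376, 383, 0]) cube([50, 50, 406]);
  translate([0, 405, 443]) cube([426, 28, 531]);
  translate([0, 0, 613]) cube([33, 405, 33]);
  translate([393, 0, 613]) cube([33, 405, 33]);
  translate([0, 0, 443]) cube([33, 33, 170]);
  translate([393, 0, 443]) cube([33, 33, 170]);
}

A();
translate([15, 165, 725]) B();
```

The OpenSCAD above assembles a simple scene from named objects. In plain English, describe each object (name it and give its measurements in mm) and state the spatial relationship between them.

A is a table: top 1280 mm (x) × 879 mm (y), 38 mm thick, upper face at z = 725 mm, on four round legs of 90 mm diameter, each leg's bounding box inset 23 mm from the nearest pair of top edges, running from z = 0 to the bottom of the top.

B is a chair. The seat is a 426×433×37 mm slab with its top at z = 443 mm, on four 50×50 mm corner legs (flush with the seat edges, standing on z = 0). A flat backrest 28 mm thick, 531 mm tall, spans the full seat width and rises from the seat top along its +y edge, rear face flush with the rear of the seat. Two armrests of 33×33 mm section run along each side from the seat's front edge to the front of the backrest, top faces 203 mm above the seat top and outer faces flush with the seat's x-edges; a 33×33 mm post under the front of each armrest stands on the seat at the front corner.

The chair is on top of the table.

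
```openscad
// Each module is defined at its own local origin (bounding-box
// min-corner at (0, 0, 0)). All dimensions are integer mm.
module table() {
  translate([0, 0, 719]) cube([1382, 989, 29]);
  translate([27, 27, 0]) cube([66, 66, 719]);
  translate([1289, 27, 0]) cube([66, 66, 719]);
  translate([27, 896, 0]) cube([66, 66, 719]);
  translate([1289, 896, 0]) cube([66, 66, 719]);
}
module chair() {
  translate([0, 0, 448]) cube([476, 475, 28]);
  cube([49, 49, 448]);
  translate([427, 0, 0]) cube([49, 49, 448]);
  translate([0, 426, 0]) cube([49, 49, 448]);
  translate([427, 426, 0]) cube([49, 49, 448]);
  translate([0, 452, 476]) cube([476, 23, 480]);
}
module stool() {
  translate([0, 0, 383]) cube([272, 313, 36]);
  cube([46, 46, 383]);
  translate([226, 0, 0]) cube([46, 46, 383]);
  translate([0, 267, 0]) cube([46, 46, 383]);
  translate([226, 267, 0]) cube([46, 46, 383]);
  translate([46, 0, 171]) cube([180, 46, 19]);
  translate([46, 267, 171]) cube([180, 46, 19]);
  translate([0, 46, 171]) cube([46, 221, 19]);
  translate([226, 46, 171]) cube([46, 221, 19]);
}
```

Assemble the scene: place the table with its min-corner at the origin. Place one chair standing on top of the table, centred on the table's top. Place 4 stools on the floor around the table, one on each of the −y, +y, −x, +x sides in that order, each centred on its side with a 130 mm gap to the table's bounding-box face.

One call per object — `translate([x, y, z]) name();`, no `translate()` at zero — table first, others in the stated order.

table();
translate([453, 257, 748]) chair();
translate([555, -443, 0]) stool();
translate([555, 1119, 0]) stool();
translate([-402, 338, 0]) stool();
translate([1512, 338, 0]) stool();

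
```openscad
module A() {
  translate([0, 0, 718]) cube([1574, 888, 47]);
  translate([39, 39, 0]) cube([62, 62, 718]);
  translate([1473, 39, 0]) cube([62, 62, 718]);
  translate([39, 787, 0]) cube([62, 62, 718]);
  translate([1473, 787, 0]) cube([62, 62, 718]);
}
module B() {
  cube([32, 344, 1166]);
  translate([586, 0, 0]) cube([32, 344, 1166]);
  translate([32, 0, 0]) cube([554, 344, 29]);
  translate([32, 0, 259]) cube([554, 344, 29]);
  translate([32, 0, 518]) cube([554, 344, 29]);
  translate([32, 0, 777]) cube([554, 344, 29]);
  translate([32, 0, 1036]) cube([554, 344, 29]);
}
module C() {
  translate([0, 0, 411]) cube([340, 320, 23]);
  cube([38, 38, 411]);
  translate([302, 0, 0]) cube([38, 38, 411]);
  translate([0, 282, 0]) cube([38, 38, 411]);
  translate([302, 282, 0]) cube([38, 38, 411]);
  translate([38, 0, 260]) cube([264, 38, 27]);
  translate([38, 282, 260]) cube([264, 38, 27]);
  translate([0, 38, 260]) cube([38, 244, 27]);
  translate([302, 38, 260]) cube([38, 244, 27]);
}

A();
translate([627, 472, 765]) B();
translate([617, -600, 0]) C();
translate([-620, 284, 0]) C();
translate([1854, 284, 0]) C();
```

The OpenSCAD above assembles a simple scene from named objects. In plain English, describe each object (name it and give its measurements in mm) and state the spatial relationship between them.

A is a table: top 1574 mm (x) × 888 mm (y), 47 mm thick, upper face at z = 765 mm, on four 62×62 mm square legs, each inset 39 mm from the nearest pair of top edges, running from z = 0 to the bottom of the top.

B is a bookshelf 618 mm wide overall, 344 mm deep and 1166 mm tall. The two sides are 32 mm thick vertical panels. 5 horizontal shelves of 29 mm thickness span between the inner faces of the sides; the lowest shelf sits on the floor and shelves are stacked with a clear vertical gap of 230 mm between each pair.

C is a simple wooden stool: a rectangular seat 340 mm (x) by 320 mm (y), 23 mm thick, top face at z = 434 mm, on four square legs, each 38×38 mm in cross-section. The legs rest on z = 0, each flush with a corner of the seat. Four stretchers, 38 mm wide and 27 mm tall, connect adjacent legs with their undersides at z = 260 mm, each running between the inner faces of the legs it joins and aligned with the legs' outer faces on the other axis.

The bookshelf is on top of the table. Three stools sit around the table at the −y, −x, +x sides.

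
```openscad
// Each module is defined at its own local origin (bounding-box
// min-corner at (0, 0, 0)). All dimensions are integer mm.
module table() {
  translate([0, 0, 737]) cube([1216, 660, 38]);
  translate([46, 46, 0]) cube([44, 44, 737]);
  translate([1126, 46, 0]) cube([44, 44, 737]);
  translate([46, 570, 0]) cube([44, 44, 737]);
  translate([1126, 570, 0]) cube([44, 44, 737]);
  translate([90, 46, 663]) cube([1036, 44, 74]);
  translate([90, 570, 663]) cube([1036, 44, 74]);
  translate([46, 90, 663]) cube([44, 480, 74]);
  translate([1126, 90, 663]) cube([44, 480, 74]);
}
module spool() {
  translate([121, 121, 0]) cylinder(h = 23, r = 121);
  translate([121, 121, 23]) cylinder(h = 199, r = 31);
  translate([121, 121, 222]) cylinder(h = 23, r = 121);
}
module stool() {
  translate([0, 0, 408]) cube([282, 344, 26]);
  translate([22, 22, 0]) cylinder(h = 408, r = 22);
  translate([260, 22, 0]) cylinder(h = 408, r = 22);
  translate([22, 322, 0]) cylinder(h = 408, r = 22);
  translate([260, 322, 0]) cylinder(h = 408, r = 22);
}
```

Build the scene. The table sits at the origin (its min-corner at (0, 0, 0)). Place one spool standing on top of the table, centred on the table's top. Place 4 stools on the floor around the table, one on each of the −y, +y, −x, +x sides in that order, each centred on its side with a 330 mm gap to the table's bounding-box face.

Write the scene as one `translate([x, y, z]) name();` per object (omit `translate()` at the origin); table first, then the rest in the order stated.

table();
translate([487, 209, 775]) spool();
translate([467, -674, 0]) stool();
translate([467, 990, 0]) stool();
translate([-612, 158, 0]) stool();
translate([1546, 158, 0]) stool();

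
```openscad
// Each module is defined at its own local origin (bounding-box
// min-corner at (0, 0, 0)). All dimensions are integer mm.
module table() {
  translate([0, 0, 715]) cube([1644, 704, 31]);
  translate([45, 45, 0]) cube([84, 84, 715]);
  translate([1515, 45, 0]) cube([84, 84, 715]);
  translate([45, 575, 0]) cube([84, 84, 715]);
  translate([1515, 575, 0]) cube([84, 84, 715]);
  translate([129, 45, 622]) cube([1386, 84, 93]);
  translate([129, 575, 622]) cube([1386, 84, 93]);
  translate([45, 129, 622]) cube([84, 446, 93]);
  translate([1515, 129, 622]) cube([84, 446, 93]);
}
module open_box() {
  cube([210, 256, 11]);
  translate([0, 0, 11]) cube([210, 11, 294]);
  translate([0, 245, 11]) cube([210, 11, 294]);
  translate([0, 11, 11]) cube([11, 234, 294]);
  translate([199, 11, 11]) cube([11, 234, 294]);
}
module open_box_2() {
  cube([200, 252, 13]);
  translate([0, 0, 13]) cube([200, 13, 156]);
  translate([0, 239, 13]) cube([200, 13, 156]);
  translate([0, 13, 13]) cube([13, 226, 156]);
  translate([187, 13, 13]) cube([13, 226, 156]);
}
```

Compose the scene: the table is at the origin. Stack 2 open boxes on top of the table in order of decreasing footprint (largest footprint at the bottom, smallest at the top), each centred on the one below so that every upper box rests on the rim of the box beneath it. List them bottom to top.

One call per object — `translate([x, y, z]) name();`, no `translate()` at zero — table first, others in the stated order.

table();
translate([717, 224, 746]) open_box();
translate([722, 226, 1051]) open_box_2();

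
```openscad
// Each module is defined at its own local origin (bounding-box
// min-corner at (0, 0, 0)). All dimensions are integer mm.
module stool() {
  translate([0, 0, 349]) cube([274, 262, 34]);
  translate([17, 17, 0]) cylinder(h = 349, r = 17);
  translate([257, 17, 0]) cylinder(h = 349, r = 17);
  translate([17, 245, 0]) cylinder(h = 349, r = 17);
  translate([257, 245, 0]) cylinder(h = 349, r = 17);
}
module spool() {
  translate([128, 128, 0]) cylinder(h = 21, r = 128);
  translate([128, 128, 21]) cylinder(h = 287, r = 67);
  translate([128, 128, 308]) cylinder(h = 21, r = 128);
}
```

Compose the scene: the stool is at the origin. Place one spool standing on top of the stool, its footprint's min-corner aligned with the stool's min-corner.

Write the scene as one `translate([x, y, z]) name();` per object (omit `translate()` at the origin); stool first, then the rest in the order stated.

stool();
translate([0, 0, 383]) spool();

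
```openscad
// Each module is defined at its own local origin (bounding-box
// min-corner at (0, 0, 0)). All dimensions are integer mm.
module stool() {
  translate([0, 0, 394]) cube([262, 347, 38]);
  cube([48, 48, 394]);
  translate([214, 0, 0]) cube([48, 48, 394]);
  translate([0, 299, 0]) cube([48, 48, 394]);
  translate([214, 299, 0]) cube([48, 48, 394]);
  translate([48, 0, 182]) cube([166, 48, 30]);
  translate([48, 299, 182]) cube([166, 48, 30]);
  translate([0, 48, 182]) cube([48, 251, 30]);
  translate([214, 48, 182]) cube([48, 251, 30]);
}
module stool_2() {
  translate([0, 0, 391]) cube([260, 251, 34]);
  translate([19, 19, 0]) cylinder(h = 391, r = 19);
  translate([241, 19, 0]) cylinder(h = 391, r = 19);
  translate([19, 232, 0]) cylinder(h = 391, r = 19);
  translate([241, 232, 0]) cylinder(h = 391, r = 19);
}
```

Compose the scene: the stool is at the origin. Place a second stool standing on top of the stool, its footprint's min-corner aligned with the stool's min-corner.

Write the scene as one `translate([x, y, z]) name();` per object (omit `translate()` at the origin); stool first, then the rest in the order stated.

stool();
translate([0, 0, 432]) stool_2();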